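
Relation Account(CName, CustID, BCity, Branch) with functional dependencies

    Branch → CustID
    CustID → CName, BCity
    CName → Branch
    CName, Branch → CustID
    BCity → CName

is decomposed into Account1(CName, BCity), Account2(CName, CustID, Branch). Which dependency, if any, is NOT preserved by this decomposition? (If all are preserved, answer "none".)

none

Branch → CustID lies within Account2.
CustID → CName, BCity: restricted closure across fragments reaches CName, BCity.
CName → Branch lies within Account2.
CName, Branch → CustID lies within Account2.
BCity → CName lies within Account1.
Every dependency is enforceable on the fragments, so the decomposition is dependency-preserving.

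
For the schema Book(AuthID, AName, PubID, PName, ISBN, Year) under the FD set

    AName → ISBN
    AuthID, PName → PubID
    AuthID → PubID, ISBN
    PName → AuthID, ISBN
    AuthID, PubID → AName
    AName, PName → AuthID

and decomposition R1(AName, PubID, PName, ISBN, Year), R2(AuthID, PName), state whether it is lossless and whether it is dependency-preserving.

lossless but not dependency-preserving

Lossless test: (PName)⁺ = {AuthID, AName, PubID, PName, ISBN}, which contains all of one fragment — lossless.
Dependency preservation: the restricted closure of {AuthID} across the fragments never reaches {PubID, ISBN}, so AuthID → PubID, ISBN cannot be enforced without a join — not preserved.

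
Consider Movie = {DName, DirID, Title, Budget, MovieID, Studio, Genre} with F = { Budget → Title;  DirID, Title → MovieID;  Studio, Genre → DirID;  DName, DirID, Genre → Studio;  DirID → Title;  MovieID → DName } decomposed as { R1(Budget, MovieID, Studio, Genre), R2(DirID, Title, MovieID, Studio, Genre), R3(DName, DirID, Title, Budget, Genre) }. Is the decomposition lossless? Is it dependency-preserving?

Lossless test (chase): Rows 1 and 3 agree on Budget; apply Budget→Title and equate their Title entries. Rows 2 and 3 agree on DirID, Title; apply DirID, Title→MovieID and equate their MovieID entries. Rows 1 and 2 agree on Studio, Genre; apply Studio, Genre→DirID and equate their DirID entries. Rows 1 and 2 agree on MovieID; apply MovieID→DName and equate their DName entries. Rows 1 and 3 agree on MovieID; apply MovieID→DName and equate their DName entries. Rows 1 and 3 agree on DName, DirID, Genre; apply DName, DirID, Genre→Studio and equate their Studio entries. Row 1 is now all distinguished symbols — the join is lossless.
Dependency preservation: the restricted closure of {MovieID} across the fragments never reaches {DName}, so MovieID → DName cannot be enforced without a join — not preserved.

lossless but not dependency-preserving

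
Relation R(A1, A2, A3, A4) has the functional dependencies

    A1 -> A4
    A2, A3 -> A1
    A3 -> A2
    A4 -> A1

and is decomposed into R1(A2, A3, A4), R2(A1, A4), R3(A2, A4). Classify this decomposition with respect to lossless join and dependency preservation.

Lossless test (chase): Rows 1 and 2 agree on A4; apply A4→A1 and equate their A1 entries. Rows 1 and 3 agree on A4; apply A4→A1 and equate their A1 entries. Row 1 is now all distinguished symbols — the join is lossless.
Dependency preservation: A2, A3 → A1 is not contained in any single fragment, but the restricted closure of its left-hand side across the fragments still reaches the right-hand side; the remaining FDs each lie inside some fragment. All dependencies are preserved.

lossless and dependency-preserving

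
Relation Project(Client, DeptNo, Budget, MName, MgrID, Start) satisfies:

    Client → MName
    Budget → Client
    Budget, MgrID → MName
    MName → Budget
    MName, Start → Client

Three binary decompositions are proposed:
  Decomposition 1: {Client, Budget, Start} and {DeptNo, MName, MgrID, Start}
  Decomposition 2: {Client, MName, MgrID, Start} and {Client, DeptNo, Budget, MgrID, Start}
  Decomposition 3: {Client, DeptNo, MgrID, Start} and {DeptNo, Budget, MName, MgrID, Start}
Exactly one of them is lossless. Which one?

Decomposition 1: common = {Start}, closure = {Start} → lossy.
Decomposition 2: common = {Client, MgrID, Start}, closure = {Client, Budget, MName, MgrID, Start} → lossless.
Decomposition 3: common = {DeptNo, MgrID, Start}, closure = {DeptNo, MgrID, Start} → lossy.

Decomposition 2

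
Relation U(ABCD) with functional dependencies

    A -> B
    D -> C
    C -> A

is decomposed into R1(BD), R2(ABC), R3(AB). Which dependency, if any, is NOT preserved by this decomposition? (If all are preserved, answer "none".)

D -> C

Check D → C: no single fragment contains all of {CD}, and the restricted closure of {D} across the fragments never reaches {C}.
A → B is preserved.
C → A is preserved.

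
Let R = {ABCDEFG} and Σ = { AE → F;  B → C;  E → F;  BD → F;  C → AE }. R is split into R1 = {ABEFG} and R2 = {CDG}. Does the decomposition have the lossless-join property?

Common attributes: R1 ∩ R2 = {G}.
No dependency enlarges {G}, so (G)⁺ = {G}.
The closure contains neither all of R1 = {ABEFG} nor all of R2 = {CDG}, so the common attributes are not a superkey of either fragment. The join is lossy.

No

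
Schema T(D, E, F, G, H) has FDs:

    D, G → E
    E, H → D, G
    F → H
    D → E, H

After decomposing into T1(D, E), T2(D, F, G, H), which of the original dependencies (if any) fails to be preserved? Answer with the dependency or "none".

Check E, H → D, G: no single fragment contains all of {D, E, G, H}, and the restricted closure of {E, H} across the fragments never reaches {D, G}.
D, G → E is preserved.
F → H is preserved.
D → E, H is preserved.

E, H → D, G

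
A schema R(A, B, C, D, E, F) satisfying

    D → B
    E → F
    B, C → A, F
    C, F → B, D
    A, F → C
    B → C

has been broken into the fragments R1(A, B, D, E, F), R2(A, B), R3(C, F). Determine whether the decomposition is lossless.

Chase test. Columns are A, B, C, D, E, F; row i has aⱼ where attribute j ∈ Ri, else bᵢⱼ.
Initial tableau (one row per fragment):
  row 1: a1 a2 b13 a4 a5 a6
  row 2: a1 a2 b23 b24 b25 b26
  row 3: b31 b32 a3 b34 b35 a6
Rows 1 and 2 agree on B; apply B→C and equate their C entries.
Rows 1 and 2 agree on B, C; apply B, C→A, F and equate their A, F entries.
Rows 1 and 2 agree on C, F; apply C, F→B, D and equate their B, D entries.
No row becomes fully distinguished — the join is lossy.

No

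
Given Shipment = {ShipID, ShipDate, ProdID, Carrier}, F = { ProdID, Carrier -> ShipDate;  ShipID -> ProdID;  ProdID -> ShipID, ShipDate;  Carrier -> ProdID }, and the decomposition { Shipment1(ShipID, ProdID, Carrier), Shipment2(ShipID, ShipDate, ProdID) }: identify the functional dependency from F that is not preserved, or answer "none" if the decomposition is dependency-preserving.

ProdID, Carrier → ShipDate: restricted closure across fragments reaches ShipDate.
ShipID → ProdID lies within Shipment1.
ProdID → ShipID, ShipDate lies within Shipment2.
Carrier → ProdID lies within Shipment1.
Every dependency is enforceable on the fragments, so the decomposition is dependency-preserving.

none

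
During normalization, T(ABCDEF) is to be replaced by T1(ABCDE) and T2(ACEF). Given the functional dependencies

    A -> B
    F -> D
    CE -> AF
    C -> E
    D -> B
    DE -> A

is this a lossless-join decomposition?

Yes

Common attributes: T1 ∩ T2 = {ACE}.
Closure of {ACE}: A → B applies, adding B; CE → AF applies, adding F; F → D applies, adding D. So (ACE)⁺ = {ABCDEF}.
This closure contains every attribute of T1, so T1 ∩ T2 → T1. The join is lossless.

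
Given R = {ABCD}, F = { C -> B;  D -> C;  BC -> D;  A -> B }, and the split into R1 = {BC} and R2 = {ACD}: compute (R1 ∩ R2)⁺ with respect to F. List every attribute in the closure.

R1 ∩ R2 = {C}.
C → B applies, adding B
BC → D applies, adding D
Closure: {BCD}.

BCD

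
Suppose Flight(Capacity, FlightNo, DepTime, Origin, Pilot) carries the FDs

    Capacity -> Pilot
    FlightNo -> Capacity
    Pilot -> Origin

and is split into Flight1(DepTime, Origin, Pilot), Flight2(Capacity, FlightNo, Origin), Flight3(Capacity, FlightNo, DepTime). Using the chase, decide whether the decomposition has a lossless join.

Chase test. Columns are Capacity, FlightNo, DepTime, Origin, Pilot; row i has aⱼ where attribute j ∈ Flighti, else bᵢⱼ.
Initial tableau (one row per fragment):
  row 1: b11 b12 a3 a4 a5
  row 2: a1 a2 b23 a4 b25
  row 3: a1 a2 a3 b34 b35
Rows 2 and 3 agree on Capacity; apply Capacity→Pilot and equate their Pilot entries.
Rows 2 and 3 agree on Pilot; apply Pilot→Origin and equate their Origin entries.
No row becomes fully distinguished — the join is lossy.

No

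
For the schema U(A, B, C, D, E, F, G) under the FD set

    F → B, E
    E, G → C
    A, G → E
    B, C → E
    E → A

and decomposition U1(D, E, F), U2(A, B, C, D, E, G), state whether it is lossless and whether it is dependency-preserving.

lossy and not dependency-preserving

Lossless test: (D, E)⁺ = {A, D, E}, which is a superkey of neither fragment — lossy.
Dependency preservation: the restricted closure of {F} across the fragments never reaches {B, E}, so F → B, E cannot be enforced without a join — not preserved.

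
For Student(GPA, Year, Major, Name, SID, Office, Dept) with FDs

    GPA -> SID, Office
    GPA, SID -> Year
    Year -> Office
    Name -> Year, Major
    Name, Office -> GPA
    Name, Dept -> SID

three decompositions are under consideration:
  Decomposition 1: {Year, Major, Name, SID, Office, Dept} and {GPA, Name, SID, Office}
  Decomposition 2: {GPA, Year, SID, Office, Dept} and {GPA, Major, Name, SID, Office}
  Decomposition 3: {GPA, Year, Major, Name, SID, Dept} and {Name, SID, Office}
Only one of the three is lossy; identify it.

Decomposition 2

Decomposition 1: common = {Name, SID, Office}, closure = {GPA, Year, Major, Name, SID, Office} → lossless.
Decomposition 2: common = {GPA, SID, Office}, closure = {GPA, Year, SID, Office} → lossy.
Decomposition 3: common = {Name, SID}, closure = {GPA, Year, Major, Name, SID, Office} → lossless.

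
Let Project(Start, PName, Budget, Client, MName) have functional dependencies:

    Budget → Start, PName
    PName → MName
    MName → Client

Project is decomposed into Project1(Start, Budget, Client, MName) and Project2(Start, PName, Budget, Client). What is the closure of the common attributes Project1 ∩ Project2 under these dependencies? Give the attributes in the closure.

Start, PName, Budget, Client, MName

Project1 ∩ Project2 = {Start, Budget, Client}.
Budget → Start, PName applies, adding PName
PName → MName applies, adding MName
Closure: {Start, PName, Budget, Client, MName}.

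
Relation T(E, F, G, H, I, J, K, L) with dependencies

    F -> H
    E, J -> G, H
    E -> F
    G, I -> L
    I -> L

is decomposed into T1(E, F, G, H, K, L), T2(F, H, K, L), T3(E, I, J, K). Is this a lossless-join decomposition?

No

Chase test. Columns are E, F, G, H, I, J, K, L; row i has aⱼ where attribute j ∈ Ti, else bᵢⱼ.
Initial tableau (one row per fragment):
  row 1: a1 a2 a3 a4 b15 b16 a7 a8
  row 2: b21 a2 b23 a4 b25 b26 a7 a8
  row 3: a1 b32 b33 b34 a5 a6 a7 b38
Rows 1 and 3 agree on E; apply E→F and equate their F entries.
Rows 1 and 3 agree on F; apply F→H and equate their H entries.
No row becomes fully distinguished — the join is lossy.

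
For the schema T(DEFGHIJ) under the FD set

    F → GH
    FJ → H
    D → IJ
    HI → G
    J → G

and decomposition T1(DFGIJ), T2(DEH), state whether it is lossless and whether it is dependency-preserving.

lossy and not dependency-preserving

Lossless test: (D)⁺ = {DGIJ}, which is a superkey of neither fragment — lossy.
Dependency preservation: the restricted closure of {F} across the fragments never reaches {GH}, so F → GH cannot be enforced without a join — not preserved.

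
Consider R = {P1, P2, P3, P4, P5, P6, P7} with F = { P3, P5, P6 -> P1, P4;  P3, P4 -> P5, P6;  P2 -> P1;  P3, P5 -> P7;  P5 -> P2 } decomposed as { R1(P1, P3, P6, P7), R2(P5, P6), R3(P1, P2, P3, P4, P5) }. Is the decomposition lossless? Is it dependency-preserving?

lossy and not dependency-preserving

Lossless test (chase): Rows 2 and 3 agree on P5; apply P5→P2 and equate their P2 entries. Rows 2 and 3 agree on P2; apply P2→P1 and equate their P1 entries. No row becomes fully distinguished — the join is lossy.
Dependency preservation: the restricted closure of {P3, P5, P6} across the fragments never reaches {P1, P4}, so P3, P5, P6 → P1, P4 cannot be enforced without a join — not preserved.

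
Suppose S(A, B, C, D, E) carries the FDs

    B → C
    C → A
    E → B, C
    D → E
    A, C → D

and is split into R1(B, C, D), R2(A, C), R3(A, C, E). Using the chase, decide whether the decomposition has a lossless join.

Yes

Chase test. Columns are A, B, C, D, E; row i has aⱼ where attribute j ∈ Ri, else bᵢⱼ.
Initial tableau (one row per fragment):
  row 1: b11 a2 a3 a4 b15
  row 2: a1 b22 a3 b24 b25
  row 3: a1 b32 a3 b34 a5
Rows 1 and 2 agree on C; apply C→A and equate their A entries.
Rows 1 and 2 agree on A, C; apply A, C→D and equate their D entries.
Rows 1 and 3 agree on A, C; apply A, C→D and equate their D entries.
Rows 1 and 2 agree on D; apply D→E and equate their E entries.
Rows 1 and 3 agree on D; apply D→E and equate their E entries.
Rows 1 and 2 agree on E; apply E→B, C and equate their B, C entries.
Rows 1 and 3 agree on E; apply E→B, C and equate their B, C entries.
Row 1 is now all distinguished symbols — the join is lossless.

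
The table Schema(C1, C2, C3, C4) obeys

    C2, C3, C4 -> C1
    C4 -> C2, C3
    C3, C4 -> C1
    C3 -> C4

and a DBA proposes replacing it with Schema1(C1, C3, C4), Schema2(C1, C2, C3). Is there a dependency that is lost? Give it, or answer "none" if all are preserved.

C2, C3, C4 → C1: restricted closure across fragments reaches C1.
C4 → C2, C3: restricted closure across fragments reaches C2, C3.
C3, C4 → C1 lies within Schema1.
C3 → C4 lies within Schema1.
Every dependency is enforceable on the fragments, so the decomposition is dependency-preserving.

none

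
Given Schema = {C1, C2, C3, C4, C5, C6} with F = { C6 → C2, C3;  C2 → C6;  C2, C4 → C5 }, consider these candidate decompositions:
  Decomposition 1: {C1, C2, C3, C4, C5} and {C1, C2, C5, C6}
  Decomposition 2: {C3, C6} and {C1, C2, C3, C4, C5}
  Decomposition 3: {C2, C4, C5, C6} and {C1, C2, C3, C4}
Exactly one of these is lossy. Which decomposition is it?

Decomposition 1: common = {C1, C2, C5}, closure = {C1, C2, C3, C5, C6} → lossless.
Decomposition 2: common = {C3}, closure = {C3} → lossy.
Decomposition 3: common = {C2, C4}, closure = {C2, C3, C4, C5, C6} → lossless.

Decomposition 2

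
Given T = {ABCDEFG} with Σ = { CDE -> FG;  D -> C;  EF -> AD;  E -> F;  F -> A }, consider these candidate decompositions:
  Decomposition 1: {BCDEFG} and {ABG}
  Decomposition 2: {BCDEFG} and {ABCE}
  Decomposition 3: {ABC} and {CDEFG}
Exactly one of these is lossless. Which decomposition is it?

Decomposition 2

Decomposition 1: common = {BG}, closure = {BG} → lossy.
Decomposition 2: common = {BCE}, closure = {ABCDEFG} → lossless.
Decomposition 3: common = {C}, closure = {C} → lossy.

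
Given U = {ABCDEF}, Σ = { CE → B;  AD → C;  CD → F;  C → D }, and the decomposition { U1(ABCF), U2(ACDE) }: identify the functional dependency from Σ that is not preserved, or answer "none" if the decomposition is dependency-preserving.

Check CE → B: no single fragment contains all of {BCE}, and the restricted closure of {CE} across the fragments never reaches {B}.
AD → C is preserved.
CD → F is preserved.
C → D is preserved.

CE → B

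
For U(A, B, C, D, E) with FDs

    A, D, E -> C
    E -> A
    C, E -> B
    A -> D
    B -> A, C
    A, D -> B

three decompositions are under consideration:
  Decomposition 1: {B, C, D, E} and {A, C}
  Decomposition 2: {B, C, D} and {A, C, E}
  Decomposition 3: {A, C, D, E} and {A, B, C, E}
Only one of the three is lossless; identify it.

Decomposition 3

Decomposition 1: common = {C}, closure = {C} → lossy.
Decomposition 2: common = {C}, closure = {C} → lossy.
Decomposition 3: common = {A, C, E}, closure = {A, B, C, D, E} → lossless.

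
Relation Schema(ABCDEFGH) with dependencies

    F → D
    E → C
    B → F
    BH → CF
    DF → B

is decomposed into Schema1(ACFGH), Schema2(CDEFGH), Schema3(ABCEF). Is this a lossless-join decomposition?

No

Chase test. Columns are ABCDEFGH; row i has aⱼ where attribute j ∈ Schemai, else bᵢⱼ.
Initial tableau (one row per fragment):
  row 1: a1 b12 a3 b14 b15 a6 a7 a8
  row 2: b21 b22 a3 a4 a5 a6 a7 a8
  row 3: a1 a2 a3 b34 a5 a6 b37 b38
Rows 1 and 2 agree on F; apply F→D and equate their D entries.
Rows 1 and 3 agree on F; apply F→D and equate their D entries.
Rows 1 and 2 agree on DF; apply DF→B and equate their B entries.
Rows 1 and 3 agree on DF; apply DF→B and equate their B entries.
No row becomes fully distinguished — the join is lossy.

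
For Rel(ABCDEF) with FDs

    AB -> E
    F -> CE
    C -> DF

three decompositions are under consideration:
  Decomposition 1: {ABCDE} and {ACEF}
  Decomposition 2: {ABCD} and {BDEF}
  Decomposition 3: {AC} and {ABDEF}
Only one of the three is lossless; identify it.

Decomposition 1

Decomposition 1: common = {ACE}, closure = {ACDEF} → lossless.
Decomposition 2: common = {BD}, closure = {BD} → lossy.
Decomposition 3: common = {A}, closure = {A} → lossy.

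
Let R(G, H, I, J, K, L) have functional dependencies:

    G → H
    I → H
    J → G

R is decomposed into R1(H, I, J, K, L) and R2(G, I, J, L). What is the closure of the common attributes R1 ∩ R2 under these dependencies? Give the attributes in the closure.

G, H, I, J, L

R1 ∩ R2 = {I, J, L}.
I → H applies, adding H
J → G applies, adding G
Closure: {G, H, I, J, L}.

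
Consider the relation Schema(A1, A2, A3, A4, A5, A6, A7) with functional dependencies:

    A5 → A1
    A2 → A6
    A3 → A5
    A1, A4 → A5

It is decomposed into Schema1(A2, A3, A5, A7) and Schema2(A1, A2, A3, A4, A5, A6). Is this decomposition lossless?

No

Common attributes: Schema1 ∩ Schema2 = {A2, A3, A5}.
Closure of {A2, A3, A5}: A5 → A1 applies, adding A1; A2 → A6 applies, adding A6. So (A2, A3, A5)⁺ = {A1, A2, A3, A5, A6}.
The closure contains neither all of Schema1 = {A2, A3, A5, A7} nor all of Schema2 = {A1, A2, A3, A4, A5, A6}, so the common attributes are not a superkey of either fragment. The join is lossy.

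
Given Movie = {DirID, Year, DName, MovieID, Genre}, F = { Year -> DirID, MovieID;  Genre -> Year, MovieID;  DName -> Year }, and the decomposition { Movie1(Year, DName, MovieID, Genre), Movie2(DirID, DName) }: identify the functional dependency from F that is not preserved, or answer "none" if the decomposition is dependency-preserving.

Check Year → DirID, MovieID: no single fragment contains all of {DirID, Year, MovieID}, and the restricted closure of {Year} across the fragments never reaches {DirID, MovieID}.
Genre → Year, MovieID is preserved.
DName → Year is preserved.

Year -> DirID, MovieID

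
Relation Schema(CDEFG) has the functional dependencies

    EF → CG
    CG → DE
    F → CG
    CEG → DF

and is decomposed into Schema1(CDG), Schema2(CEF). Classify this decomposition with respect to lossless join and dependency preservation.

Lossless test: (C)⁺ = {C}, which is a superkey of neither fragment — lossy.
Dependency preservation: the restricted closure of {EF} across the fragments never reaches {CG}, so EF → CG cannot be enforced without a join — not preserved.

lossy and not dependency-preserving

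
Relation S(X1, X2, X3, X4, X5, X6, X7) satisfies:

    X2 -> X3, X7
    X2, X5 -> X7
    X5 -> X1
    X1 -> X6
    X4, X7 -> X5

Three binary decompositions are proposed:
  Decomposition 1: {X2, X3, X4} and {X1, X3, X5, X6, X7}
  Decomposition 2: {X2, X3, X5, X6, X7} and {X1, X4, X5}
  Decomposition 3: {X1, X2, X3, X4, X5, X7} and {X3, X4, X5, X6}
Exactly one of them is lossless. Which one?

Decomposition 1: common = {X3}, closure = {X3} → lossy.
Decomposition 2: common = {X5}, closure = {X1, X5, X6} → lossy.
Decomposition 3: common = {X3, X4, X5}, closure = {X1, X3, X4, X5, X6} → lossless.

Decomposition 3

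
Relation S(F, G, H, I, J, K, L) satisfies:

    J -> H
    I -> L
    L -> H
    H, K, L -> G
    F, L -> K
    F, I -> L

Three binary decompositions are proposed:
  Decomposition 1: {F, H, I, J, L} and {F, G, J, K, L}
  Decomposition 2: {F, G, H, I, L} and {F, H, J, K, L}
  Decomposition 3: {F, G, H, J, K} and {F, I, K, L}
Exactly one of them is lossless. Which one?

Decomposition 1: common = {F, J, L}, closure = {F, G, H, J, K, L} → lossless.
Decomposition 2: common = {F, H, L}, closure = {F, G, H, K, L} → lossy.
Decomposition 3: common = {F, K}, closure = {F, K} → lossy.

Decomposition 1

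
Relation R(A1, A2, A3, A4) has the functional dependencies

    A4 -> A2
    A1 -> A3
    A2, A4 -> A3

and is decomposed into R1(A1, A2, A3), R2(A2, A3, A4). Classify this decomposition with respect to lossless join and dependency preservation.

Lossless test: (A2, A3)⁺ = {A2, A3}, which is a superkey of neither fragment — lossy.
Dependency preservation: every FD's attributes lie within a single fragment, so each can be enforced locally — preserved.

lossy but dependency-preserving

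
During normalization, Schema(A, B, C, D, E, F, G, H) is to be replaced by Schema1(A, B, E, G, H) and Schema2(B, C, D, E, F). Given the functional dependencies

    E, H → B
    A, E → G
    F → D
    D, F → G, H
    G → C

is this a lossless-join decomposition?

No

Common attributes: Schema1 ∩ Schema2 = {B, E}.
No dependency enlarges {B, E}, so (B, E)⁺ = {B, E}.
The closure contains neither all of Schema1 = {A, B, E, G, H} nor all of Schema2 = {B, C, D, E, F}, so the common attributes are not a superkey of either fragment. The join is lossy.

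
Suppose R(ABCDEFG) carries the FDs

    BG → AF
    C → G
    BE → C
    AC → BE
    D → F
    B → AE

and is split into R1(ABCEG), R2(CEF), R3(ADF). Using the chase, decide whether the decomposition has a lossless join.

Chase test. Columns are ABCDEFG; row i has aⱼ where attribute j ∈ Ri, else bᵢⱼ.
Initial tableau (one row per fragment):
  row 1: a1 a2 a3 b14 a5 b16 a7
  row 2: b21 b22 a3 b24 a5 a6 b27
  row 3: a1 b32 b33 a4 b35 a6 b37
Rows 1 and 2 agree on C; apply C→G and equate their G entries.
No row becomes fully distinguished — the join is lossy.

No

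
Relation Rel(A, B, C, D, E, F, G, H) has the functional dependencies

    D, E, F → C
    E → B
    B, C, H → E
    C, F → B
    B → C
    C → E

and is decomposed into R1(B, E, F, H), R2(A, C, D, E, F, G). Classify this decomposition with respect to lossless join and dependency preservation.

lossy but dependency-preserving

Lossless test: (E, F)⁺ = {B, C, E, F}, which is a superkey of neither fragment — lossy.
Dependency preservation: B, C, H → E; C, F → B; B → C are not contained in any single fragment, but the restricted closure of each left-hand side across the fragments still reaches the right-hand side; the remaining FDs each lie inside some fragment. All dependencies are preserved.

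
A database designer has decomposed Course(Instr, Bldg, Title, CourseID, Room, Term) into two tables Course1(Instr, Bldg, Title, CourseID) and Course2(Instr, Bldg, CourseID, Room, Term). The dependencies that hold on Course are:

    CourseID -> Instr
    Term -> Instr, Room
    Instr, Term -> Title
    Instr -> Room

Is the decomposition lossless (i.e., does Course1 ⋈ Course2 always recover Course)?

Common attributes: Course1 ∩ Course2 = {Instr, Bldg, CourseID}.
Closure of {Instr, Bldg, CourseID}: Instr → Room applies, adding Room. So (Instr, Bldg, CourseID)⁺ = {Instr, Bldg, CourseID, Room}.
The closure contains neither all of Course1 = {Instr, Bldg, Title, CourseID} nor all of Course2 = {Instr, Bldg, CourseID, Room, Term}, so the common attributes are not a superkey of either fragment. The join is lossy.

No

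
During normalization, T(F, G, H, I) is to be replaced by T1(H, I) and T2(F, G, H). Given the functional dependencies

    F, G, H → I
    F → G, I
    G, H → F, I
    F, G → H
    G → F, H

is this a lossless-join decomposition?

Common attributes: T1 ∩ T2 = {H}.
No dependency enlarges {H}, so (H)⁺ = {H}.
The closure contains neither all of T1 = {H, I} nor all of T2 = {F, G, H}, so the common attributes are not a superkey of either fragment. The join is lossy.

No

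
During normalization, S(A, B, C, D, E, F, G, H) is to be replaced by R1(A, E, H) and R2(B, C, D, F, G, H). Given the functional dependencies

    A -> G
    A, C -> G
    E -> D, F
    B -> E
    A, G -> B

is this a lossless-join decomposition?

Common attributes: R1 ∩ R2 = {H}.
No dependency enlarges {H}, so (H)⁺ = {H}.
The closure contains neither all of R1 = {A, E, H} nor all of R2 = {B, C, D, F, G, H}, so the common attributes are not a superkey of either fragment. The join is lossy.

No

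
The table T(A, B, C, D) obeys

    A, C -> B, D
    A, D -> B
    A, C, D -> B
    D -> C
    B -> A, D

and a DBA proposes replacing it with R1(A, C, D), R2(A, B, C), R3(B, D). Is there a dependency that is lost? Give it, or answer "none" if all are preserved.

none

A, C → B, D: restricted closure across fragments reaches B, D.
A, D → B: restricted closure across fragments reaches B.
A, C, D → B: restricted closure across fragments reaches B.
D → C lies within R1.
B → A, D: restricted closure across fragments reaches A, D.
Every dependency is enforceable on the fragments, so the decomposition is dependency-preserving.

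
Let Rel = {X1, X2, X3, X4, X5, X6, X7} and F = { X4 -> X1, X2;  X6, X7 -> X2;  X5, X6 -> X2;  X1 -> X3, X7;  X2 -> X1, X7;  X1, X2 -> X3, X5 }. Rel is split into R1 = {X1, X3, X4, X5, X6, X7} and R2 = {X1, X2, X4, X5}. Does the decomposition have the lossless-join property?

Yes

Common attributes: R1 ∩ R2 = {X1, X4, X5}.
Closure of {X1, X4, X5}: X4 → X1, X2 applies, adding X2; X1 → X3, X7 applies, adding X3, X7. So (X1, X4, X5)⁺ = {X1, X2, X3, X4, X5, X7}.
This closure contains every attribute of R2, so R1 ∩ R2 → R2. The join is lossless.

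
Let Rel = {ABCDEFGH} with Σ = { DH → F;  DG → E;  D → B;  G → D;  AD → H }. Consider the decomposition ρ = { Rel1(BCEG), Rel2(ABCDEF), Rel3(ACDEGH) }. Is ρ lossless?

Yes

Chase test. Columns are ABCDEFGH; row i has aⱼ where attribute j ∈ Reli, else bᵢⱼ.
Initial tableau (one row per fragment):
  row 1: b11 a2 a3 b14 a5 b16 a7 b18
  row 2: a1 a2 a3 a4 a5 a6 b27 b28
  row 3: a1 b32 a3 a4 a5 b36 a7 a8
Rows 2 and 3 agree on D; apply D→B and equate their B entries.
Rows 1 and 3 agree on G; apply G→D and equate their D entries.
Rows 2 and 3 agree on AD; apply AD→H and equate their H entries.
Rows 2 and 3 agree on DH; apply DH→F and equate their F entries.
Row 3 is now all distinguished symbols — the join is lossless.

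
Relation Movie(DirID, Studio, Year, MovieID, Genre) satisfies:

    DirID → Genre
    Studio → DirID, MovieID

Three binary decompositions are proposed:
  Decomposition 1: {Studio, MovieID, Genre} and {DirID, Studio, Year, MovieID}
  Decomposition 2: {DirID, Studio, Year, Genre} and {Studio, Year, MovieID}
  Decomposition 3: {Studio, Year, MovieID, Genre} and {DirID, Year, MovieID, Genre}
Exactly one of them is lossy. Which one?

Decomposition 3

Decomposition 1: common = {Studio, MovieID}, closure = {DirID, Studio, MovieID, Genre} → lossless.
Decomposition 2: common = {Studio, Year}, closure = {DirID, Studio, Year, MovieID, Genre} → lossless.
Decomposition 3: common = {Year, MovieID, Genre}, closure = {Year, MovieID, Genre} → lossy.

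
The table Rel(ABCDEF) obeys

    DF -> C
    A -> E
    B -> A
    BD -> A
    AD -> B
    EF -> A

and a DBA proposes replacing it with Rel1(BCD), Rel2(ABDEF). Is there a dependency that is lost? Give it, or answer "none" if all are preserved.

DF -> C

Check DF → C: no single fragment contains all of {CDF}, and the restricted closure of {DF} across the fragments never reaches {C}.
A → E is preserved.
B → A is preserved.
BD → A is preserved.
AD → B is preserved.
EF → A is preserved.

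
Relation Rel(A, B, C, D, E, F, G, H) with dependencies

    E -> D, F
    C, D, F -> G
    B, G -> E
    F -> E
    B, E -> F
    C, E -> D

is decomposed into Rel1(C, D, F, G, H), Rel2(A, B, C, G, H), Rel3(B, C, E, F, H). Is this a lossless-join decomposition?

Chase test. Columns are A, B, C, D, E, F, G, H; row i has aⱼ where attribute j ∈ Reli, else bᵢⱼ.
Initial tableau (one row per fragment):
  row 1: b11 b12 a3 a4 b15 a6 a7 a8
  row 2: a1 a2 a3 b24 b25 b26 a7 a8
  row 3: b31 a2 a3 b34 a5 a6 b37 a8
Rows 1 and 3 agree on F; apply F→E and equate their E entries.
Rows 1 and 3 agree on C, E; apply C, E→D and equate their D entries.
Rows 1 and 3 agree on C, D, F; apply C, D, F→G and equate their G entries.
Rows 2 and 3 agree on B, G; apply B, G→E and equate their E entries.
Rows 2 and 3 agree on B, E; apply B, E→F and equate their F entries.
Rows 1 and 2 agree on C, E; apply C, E→D and equate their D entries.
Row 2 is now all distinguished symbols — the join is lossless.

Yes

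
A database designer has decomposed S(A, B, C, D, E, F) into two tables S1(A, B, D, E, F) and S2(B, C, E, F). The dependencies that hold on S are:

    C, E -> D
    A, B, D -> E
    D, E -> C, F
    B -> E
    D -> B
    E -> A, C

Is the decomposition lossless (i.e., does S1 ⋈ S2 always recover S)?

Common attributes: S1 ∩ S2 = {B, E, F}.
Closure of {B, E, F}: E → A, C applies, adding A, C; C, E → D applies, adding D. So (B, E, F)⁺ = {A, B, C, D, E, F}.
This closure contains every attribute of S1, so S1 ∩ S2 → S1. The join is lossless.

Yes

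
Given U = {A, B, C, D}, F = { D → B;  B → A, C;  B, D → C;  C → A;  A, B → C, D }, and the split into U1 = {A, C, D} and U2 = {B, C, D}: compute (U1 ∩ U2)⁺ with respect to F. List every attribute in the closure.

U1 ∩ U2 = {C, D}.
D → B applies, adding B
B → A, C applies, adding A
Closure: {A, B, C, D}.

A, B, C, D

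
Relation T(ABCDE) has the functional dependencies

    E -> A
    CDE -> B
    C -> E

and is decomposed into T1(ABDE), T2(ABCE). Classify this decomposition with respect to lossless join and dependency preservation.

Lossless test: (ABE)⁺ = {ABE}, which is a superkey of neither fragment — lossy.
Dependency preservation: the restricted closure of {CDE} across the fragments never reaches {B}, so CDE → B cannot be enforced without a join — not preserved.

lossy and not dependency-preserving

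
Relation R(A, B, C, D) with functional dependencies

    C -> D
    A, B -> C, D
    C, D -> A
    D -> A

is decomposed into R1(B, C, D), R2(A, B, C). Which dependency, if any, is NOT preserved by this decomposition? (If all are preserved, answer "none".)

D -> A

Check D → A: no single fragment contains all of {A, D}, and the restricted closure of {D} across the fragments never reaches {A}.
C → D is preserved.
A, B → C, D is preserved.
C, D → A is preserved.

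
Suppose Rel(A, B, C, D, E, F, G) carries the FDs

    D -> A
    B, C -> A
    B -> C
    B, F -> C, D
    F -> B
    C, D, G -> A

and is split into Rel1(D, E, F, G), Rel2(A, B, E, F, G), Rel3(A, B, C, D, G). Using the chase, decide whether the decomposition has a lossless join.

Chase test. Columns are A, B, C, D, E, F, G; row i has aⱼ where attribute j ∈ Reli, else bᵢⱼ.
Initial tableau (one row per fragment):
  row 1: b11 b12 b13 a4 a5 a6 a7
  row 2: a1 a2 b23 b24 a5 a6 a7
  row 3: a1 a2 a3 a4 b35 b36 a7
Rows 1 and 3 agree on D; apply D→A and equate their A entries.
Rows 2 and 3 agree on B; apply B→C and equate their C entries.
Rows 1 and 2 agree on F; apply F→B and equate their B entries.
Rows 1 and 2 agree on B; apply B→C and equate their C entries.
Rows 1 and 2 agree on B, F; apply B, F→C, D and equate their C, D entries.
Row 1 is now all distinguished symbols — the join is lossless.

Yes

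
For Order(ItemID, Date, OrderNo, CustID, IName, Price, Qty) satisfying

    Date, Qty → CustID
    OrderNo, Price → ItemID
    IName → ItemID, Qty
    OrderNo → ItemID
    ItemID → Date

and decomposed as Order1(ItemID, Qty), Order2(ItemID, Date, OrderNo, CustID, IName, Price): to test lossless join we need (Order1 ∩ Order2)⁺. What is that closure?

ItemID, Date

Order1 ∩ Order2 = {ItemID}.
ItemID → Date applies, adding Date
Closure: {ItemID, Date}.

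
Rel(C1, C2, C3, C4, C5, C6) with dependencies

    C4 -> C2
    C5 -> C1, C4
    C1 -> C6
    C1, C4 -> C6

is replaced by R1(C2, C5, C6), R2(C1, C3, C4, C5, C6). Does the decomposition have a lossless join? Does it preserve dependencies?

Lossless test: (C5, C6)⁺ = {C1, C2, C4, C5, C6}, which contains all of one fragment — lossless.
Dependency preservation: the restricted closure of {C4} across the fragments never reaches {C2}, so C4 → C2 cannot be enforced without a join — not preserved.

lossless but not dependency-preserving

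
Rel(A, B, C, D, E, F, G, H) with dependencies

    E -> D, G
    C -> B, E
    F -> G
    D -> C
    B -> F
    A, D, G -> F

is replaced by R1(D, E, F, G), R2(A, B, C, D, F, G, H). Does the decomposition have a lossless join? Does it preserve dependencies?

Lossless test: (D, F, G)⁺ = {B, C, D, E, F, G}, which contains all of one fragment — lossless.
Dependency preservation: C → B, E is not contained in any single fragment, but the restricted closure of its left-hand side across the fragments still reaches the right-hand side; the remaining FDs each lie inside some fragment. All dependencies are preserved.

lossless and dependency-preserving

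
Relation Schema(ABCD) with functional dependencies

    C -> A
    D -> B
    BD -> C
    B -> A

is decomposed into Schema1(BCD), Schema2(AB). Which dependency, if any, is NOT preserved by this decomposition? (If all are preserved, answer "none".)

Check C → A: no single fragment contains all of {AC}, and the restricted closure of {C} across the fragments never reaches {A}.
D → B is preserved.
BD → C is preserved.
B → A is preserved.

C -> A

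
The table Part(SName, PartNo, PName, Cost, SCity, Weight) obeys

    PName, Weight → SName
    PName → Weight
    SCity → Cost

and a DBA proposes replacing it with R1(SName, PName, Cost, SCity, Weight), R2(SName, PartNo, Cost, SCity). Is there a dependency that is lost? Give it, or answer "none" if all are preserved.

none

PName, Weight → SName lies within R1.
PName → Weight lies within R1.
SCity → Cost lies within R1.
Every dependency is enforceable on the fragments, so the decomposition is dependency-preserving.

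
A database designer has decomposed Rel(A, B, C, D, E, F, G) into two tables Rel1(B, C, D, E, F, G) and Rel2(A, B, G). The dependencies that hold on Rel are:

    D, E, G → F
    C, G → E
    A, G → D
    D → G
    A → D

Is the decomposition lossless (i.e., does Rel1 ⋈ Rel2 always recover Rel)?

No

Common attributes: Rel1 ∩ Rel2 = {B, G}.
No dependency enlarges {B, G}, so (B, G)⁺ = {B, G}.
The closure contains neither all of Rel1 = {B, C, D, E, F, G} nor all of Rel2 = {A, B, G}, so the common attributes are not a superkey of either fragment. The join is lossy.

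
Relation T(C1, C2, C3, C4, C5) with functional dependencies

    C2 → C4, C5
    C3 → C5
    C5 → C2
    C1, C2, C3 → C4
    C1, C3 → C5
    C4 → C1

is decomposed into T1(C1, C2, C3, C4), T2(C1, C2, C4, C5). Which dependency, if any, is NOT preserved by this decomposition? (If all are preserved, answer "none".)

C2 → C4, C5 lies within T2.
C3 → C5: restricted closure across fragments reaches C5.
C5 → C2 lies within T2.
C1, C2, C3 → C4 lies within T1.
C1, C3 → C5: restricted closure across fragments reaches C5.
C4 → C1 lies within T1.
Every dependency is enforceable on the fragments, so the decomposition is dependency-preserving.

none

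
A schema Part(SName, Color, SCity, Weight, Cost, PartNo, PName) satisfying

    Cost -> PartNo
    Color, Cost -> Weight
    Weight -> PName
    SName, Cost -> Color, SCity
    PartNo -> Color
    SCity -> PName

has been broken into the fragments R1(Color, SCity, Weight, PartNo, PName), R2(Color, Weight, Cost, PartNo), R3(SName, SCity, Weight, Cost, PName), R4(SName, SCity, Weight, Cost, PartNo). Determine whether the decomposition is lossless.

Chase test. Columns are SName, Color, SCity, Weight, Cost, PartNo, PName; row i has aⱼ where attribute j ∈ Ri, else bᵢⱼ.
Initial tableau (one row per fragment):
  row 1: b11 a2 a3 a4 b15 a6 a7
  row 2: b21 a2 b23 a4 a5 a6 b27
  row 3: a1 b32 a3 a4 a5 b36 a7
  row 4: a1 b42 a3 a4 a5 a6 b47
Rows 2 and 3 agree on Cost; apply Cost→PartNo and equate their PartNo entries.
Rows 1 and 2 agree on Weight; apply Weight→PName and equate their PName entries.
Rows 1 and 4 agree on Weight; apply Weight→PName and equate their PName entries.
Rows 3 and 4 agree on SName, Cost; apply SName, Cost→Color, SCity and equate their Color, SCity entries.
Rows 1 and 3 agree on PartNo; apply PartNo→Color and equate their Color entries.
Row 3 is now all distinguished symbols — the join is lossless.

Yes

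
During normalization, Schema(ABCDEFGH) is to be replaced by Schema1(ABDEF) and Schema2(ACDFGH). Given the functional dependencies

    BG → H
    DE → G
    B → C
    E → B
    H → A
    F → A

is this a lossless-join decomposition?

No

Common attributes: Schema1 ∩ Schema2 = {ADF}.
No dependency enlarges {ADF}, so (ADF)⁺ = {ADF}.
The closure contains neither all of Schema1 = {ABDEF} nor all of Schema2 = {ACDFGH}, so the common attributes are not a superkey of either fragment. The join is lossy.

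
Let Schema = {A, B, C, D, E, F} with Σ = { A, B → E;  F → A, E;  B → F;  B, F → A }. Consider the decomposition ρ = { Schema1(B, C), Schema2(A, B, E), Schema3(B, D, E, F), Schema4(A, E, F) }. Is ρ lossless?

No

Chase test. Columns are A, B, C, D, E, F; row i has aⱼ where attribute j ∈ Schemai, else bᵢⱼ.
Initial tableau (one row per fragment):
  row 1: b11 a2 a3 b14 b15 b16
  row 2: a1 a2 b23 b24 a5 b26
  row 3: b31 a2 b33 a4 a5 a6
  row 4: a1 b42 b43 b44 a5 a6
Rows 3 and 4 agree on F; apply F→A, E and equate their A, E entries.
Rows 1 and 2 agree on B; apply B→F and equate their F entries.
Rows 1 and 3 agree on B; apply B→F and equate their F entries.
Rows 1 and 2 agree on B, F; apply B, F→A and equate their A entries.
Rows 1 and 2 agree on A, B; apply A, B→E and equate their E entries.
No row becomes fully distinguished — the join is lossy.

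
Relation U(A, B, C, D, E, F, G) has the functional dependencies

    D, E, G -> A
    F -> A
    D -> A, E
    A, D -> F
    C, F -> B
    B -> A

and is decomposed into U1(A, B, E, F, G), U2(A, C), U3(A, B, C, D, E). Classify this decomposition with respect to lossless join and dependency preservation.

Lossless test (chase): applying each FD to every pair of rows produces no changes in the tableau, so no row becomes fully distinguished — the join is lossy.
Dependency preservation: the restricted closure of {A, D} across the fragments never reaches {F}, so A, D → F cannot be enforced without a join — not preserved.

lossy and not dependency-preserving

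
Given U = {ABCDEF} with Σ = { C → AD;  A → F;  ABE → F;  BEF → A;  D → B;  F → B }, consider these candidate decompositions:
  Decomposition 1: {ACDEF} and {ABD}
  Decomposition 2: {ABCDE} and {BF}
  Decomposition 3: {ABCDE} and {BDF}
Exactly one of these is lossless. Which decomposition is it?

Decomposition 1

Decomposition 1: common = {AD}, closure = {ABDF} → lossless.
Decomposition 2: common = {B}, closure = {B} → lossy.
Decomposition 3: common = {BD}, closure = {BD} → lossy.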